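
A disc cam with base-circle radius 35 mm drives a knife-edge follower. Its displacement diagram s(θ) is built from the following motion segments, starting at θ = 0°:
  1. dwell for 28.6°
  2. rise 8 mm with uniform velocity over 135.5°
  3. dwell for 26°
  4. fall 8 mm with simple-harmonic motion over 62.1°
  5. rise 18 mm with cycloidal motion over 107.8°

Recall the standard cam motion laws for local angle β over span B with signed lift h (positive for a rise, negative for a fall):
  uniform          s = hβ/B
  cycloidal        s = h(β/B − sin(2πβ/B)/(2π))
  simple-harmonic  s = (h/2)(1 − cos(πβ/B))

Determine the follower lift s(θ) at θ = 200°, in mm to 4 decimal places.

seg 1 [0°–28.6°] dwell: s stays 0.0000
seg 2 [28.6°–164.1°] uniform, h=8: full span → s += 8 → s = 8.0000
seg 3 [164.1°–190.1°] dwell: s stays 8.0000
seg 4 [190.1°–252.2°] simple-harmonic, h=-8: θ=200° here. β=9.9, B=62.1. -8/2·(1 − cos(π·0.1594)) = -0.4913 → s = 7.5087

7.5087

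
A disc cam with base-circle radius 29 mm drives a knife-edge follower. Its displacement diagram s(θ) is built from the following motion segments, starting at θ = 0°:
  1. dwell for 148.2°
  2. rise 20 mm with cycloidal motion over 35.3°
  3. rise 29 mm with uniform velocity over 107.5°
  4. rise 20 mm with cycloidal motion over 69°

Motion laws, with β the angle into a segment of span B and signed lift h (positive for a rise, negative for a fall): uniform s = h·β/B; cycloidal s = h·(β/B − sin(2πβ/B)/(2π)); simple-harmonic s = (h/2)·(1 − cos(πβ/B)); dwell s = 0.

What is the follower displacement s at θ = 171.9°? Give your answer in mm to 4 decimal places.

seg 1 [0°–148.2°] dwell: s stays 0.0000
seg 2 [148.2°–183.5°] cycloidal, h=20: θ=171.9° here. β=23.7, B=35.3. 20·(0.6714 − sin(2π·0.6714)/(2π)) = 16.2304 → s = 16.2304

16.2304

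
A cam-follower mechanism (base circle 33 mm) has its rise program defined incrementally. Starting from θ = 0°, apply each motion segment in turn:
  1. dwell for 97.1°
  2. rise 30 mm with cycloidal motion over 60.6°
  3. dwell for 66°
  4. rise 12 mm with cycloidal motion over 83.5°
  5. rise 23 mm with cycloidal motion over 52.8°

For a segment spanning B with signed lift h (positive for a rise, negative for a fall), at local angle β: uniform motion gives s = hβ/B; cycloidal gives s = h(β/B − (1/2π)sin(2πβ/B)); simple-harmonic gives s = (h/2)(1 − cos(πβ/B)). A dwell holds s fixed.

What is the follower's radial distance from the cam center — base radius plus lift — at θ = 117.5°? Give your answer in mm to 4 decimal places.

seg 1 [0°–97.1°] dwell: s stays 0.0000
seg 2 [97.1°–157.7°] cycloidal, h=30: θ=117.5° here. β=20.4, B=60.6. 30·(0.3366 − sin(2π·0.3366)/(2π)) = 6.0144 → s = 6.0144
radial distance = base radius + s = 33 + 6.0144 = 39.0144

39.0144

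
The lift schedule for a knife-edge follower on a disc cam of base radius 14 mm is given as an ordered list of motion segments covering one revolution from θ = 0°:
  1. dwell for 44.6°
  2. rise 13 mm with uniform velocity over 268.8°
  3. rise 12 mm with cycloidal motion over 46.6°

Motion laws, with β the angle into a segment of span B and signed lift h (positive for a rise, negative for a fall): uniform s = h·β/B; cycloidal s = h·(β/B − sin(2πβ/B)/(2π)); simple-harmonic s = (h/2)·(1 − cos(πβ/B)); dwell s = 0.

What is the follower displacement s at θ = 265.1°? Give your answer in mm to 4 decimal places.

seg 1 [0°–44.6°] dwell: s stays 0.0000
seg 2 [44.6°–313.4°] uniform, h=13: θ=265.1° here. β=220.5, B=268.8. 13·220.5/268.8 = 10.6641 → s = 10.6641

10.6641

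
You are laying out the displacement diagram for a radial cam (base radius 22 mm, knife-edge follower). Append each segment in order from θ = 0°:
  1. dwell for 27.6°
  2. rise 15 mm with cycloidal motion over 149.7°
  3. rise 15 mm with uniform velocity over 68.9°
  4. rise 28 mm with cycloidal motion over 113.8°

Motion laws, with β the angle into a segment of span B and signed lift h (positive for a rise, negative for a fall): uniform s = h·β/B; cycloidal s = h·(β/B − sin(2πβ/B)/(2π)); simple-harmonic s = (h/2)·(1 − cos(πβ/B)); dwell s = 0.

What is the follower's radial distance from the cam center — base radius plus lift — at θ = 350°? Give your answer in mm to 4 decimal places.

seg 1 [0°–27.6°] dwell: s stays 0.0000
seg 2 [27.6°–177.3°] cycloidal, h=15: full span → s += 15 → s = 15.0000
seg 3 [177.3°–246.2°] uniform, h=15: full span → s += 15 → s = 30.0000
seg 4 [246.2°–360°] cycloidal, h=28: θ=350° here. β=103.8, B=113.8. 28·(0.9121 − sin(2π·0.9121)/(2π)) = 27.8769 → s = 57.8769
radial distance = base radius + s = 22 + 57.8769 = 79.8769

79.8769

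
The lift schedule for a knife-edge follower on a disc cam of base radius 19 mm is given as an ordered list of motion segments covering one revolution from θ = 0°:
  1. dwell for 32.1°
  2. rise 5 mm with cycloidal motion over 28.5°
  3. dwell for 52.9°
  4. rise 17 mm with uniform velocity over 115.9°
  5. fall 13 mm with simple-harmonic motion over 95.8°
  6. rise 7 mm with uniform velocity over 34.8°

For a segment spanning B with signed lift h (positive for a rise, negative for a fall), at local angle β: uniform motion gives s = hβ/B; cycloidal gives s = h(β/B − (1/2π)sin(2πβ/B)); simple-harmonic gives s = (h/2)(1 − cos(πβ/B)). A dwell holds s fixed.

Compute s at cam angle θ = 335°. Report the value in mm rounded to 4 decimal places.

seg 1 [0°–32.1°] dwell: s stays 0.0000
seg 2 [32.1°–60.6°] cycloidal, h=5: full span → s += 5 → s = 5.0000
seg 3 [60.6°–113.5°] dwell: s stays 5.0000
seg 4 [113.5°–229.4°] uniform, h=17: full span → s += 17 → s = 22.0000
seg 5 [229.4°–325.2°] simple-harmonic, h=-13: full span → s += -13 → s = 9.0000
seg 6 [325.2°–360°] uniform, h=7: θ=335° here. β=9.8, B=34.8. 7·9.8/34.8 = 1.9713 → s = 10.9713

10.9713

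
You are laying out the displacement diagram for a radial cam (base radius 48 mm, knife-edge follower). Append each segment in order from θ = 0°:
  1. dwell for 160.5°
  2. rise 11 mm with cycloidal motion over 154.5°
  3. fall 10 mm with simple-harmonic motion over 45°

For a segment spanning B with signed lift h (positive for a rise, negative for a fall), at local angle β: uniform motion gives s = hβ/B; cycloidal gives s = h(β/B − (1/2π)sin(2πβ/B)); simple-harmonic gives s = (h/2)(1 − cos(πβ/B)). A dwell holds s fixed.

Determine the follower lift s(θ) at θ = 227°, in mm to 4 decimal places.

seg 1 [0°–160.5°] dwell: s stays 0.0000
seg 2 [160.5°–315°] cycloidal, h=11: θ=227° here. β=66.5, B=154.5. 11·(0.4304 − sin(2π·0.4304)/(2π)) = 3.9934 → s = 3.9934

3.9934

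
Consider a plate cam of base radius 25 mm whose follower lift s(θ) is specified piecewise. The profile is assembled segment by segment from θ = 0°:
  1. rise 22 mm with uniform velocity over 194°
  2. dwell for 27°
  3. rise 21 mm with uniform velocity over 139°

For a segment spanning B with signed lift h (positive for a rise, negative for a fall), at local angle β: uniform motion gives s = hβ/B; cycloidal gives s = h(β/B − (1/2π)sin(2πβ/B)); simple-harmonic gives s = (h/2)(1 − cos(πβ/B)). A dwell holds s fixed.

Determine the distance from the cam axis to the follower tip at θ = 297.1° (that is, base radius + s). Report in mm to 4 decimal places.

seg 1 [0°–194°] uniform, h=22: full span → s += 22 → s = 22.0000
seg 2 [194°–221°] dwell: s stays 22.0000
seg 3 [221°–360°] uniform, h=21: θ=297.1° here. β=76.1, B=139. 21·76.1/139 = 11.4971 → s = 33.4971
radial distance = base radius + s = 25 + 33.4971 = 58.4971

58.4971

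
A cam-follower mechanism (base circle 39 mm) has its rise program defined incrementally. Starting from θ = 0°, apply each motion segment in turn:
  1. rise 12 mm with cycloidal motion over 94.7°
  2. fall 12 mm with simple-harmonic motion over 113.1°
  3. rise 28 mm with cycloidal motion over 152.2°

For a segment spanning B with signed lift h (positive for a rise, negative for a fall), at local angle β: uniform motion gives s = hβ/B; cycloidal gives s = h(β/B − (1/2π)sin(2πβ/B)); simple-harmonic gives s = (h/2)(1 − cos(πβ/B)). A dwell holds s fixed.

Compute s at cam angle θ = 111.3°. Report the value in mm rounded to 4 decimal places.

seg 1 [0°–94.7°] cycloidal, h=12: full span → s += 12 → s = 12.0000
seg 2 [94.7°–207.8°] simple-harmonic, h=-12: θ=111.3° here. β=16.6, B=113.1. -12/2·(1 − cos(π·0.1468)) = -0.6266 → s = 11.3734

11.3734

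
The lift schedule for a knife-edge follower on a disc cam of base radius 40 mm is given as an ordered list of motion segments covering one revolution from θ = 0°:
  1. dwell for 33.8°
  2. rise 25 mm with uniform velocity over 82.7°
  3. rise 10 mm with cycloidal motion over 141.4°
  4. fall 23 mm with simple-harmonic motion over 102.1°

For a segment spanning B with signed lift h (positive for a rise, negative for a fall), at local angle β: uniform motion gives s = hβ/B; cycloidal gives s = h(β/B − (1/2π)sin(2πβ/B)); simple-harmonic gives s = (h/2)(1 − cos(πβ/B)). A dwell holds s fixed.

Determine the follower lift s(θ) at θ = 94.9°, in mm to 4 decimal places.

seg 1 [0°–33.8°] dwell: s stays 0.0000
seg 2 [33.8°–116.5°] uniform, h=25: θ=94.9° here. β=61.1, B=82.7. 25·61.1/82.7 = 18.4704 → s = 18.4704

18.4704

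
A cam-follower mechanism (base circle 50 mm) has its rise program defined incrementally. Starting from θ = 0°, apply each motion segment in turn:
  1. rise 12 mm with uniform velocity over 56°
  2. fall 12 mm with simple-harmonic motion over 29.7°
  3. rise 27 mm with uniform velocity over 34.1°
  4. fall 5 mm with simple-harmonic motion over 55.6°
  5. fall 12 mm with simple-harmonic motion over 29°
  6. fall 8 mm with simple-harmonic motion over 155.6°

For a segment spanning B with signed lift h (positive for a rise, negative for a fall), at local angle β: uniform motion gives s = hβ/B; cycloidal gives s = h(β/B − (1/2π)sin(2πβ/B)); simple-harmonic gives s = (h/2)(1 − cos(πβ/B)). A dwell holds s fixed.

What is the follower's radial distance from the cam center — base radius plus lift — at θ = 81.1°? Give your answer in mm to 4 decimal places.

seg 1 [0°–56°] uniform, h=12: full span → s += 12 → s = 12.0000
seg 2 [56°–85.7°] simple-harmonic, h=-12: θ=81.1° here. β=25.1, B=29.7. -12/2·(1 − cos(π·0.8451)) = -11.3036 → s = 0.6964
radial distance = base radius + s = 50 + 0.6964 = 50.6964

50.6964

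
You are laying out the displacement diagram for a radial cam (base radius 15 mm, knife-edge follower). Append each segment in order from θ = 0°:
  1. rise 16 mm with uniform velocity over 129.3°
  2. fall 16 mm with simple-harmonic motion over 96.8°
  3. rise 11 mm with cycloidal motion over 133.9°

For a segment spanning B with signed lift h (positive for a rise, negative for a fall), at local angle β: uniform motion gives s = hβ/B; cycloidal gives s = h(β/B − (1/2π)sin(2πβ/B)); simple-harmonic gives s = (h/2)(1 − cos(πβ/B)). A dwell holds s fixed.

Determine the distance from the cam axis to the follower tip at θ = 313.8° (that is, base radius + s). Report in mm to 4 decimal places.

seg 1 [0°–129.3°] uniform, h=16: full span → s += 16 → s = 16.0000
seg 2 [129.3°–226.1°] simple-harmonic, h=-16: full span → s += -16 → s = 0.0000
seg 3 [226.1°–360°] cycloidal, h=11: θ=313.8° here. β=87.7, B=133.9. 11·(0.6550 − sin(2π·0.6550)/(2π)) = 8.6524 → s = 8.6524
radial distance = base radius + s = 15 + 8.6524 = 23.6524

23.6524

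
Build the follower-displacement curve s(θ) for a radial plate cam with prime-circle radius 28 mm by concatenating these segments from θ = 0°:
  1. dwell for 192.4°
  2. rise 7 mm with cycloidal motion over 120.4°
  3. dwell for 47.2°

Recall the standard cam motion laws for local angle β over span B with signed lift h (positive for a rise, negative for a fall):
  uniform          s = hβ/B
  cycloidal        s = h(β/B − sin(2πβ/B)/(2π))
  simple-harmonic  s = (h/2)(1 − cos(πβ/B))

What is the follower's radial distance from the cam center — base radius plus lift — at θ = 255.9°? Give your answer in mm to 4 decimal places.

seg 1 [0°–192.4°] dwell: s stays 0.0000
seg 2 [192.4°–312.8°] cycloidal, h=7: θ=255.9° here. β=63.5, B=120.4. 7·(0.5274 − sin(2π·0.5274)/(2π)) = 3.8828 → s = 3.8828
radial distance = base radius + s = 28 + 3.8828 = 31.8828

31.8828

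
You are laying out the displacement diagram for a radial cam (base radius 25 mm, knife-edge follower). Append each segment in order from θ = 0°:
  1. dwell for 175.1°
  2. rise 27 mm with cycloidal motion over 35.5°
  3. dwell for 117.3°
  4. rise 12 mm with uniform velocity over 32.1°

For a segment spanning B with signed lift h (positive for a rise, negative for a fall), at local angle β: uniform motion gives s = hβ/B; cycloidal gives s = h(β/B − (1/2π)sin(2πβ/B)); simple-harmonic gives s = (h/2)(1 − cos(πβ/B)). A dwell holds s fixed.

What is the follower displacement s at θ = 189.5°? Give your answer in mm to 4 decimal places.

seg 1 [0°–175.1°] dwell: s stays 0.0000
seg 2 [175.1°–210.6°] cycloidal, h=27: θ=189.5° here. β=14.4, B=35.5. 27·(0.4056 − sin(2π·0.4056)/(2π)) = 8.5509 → s = 8.5509

8.5509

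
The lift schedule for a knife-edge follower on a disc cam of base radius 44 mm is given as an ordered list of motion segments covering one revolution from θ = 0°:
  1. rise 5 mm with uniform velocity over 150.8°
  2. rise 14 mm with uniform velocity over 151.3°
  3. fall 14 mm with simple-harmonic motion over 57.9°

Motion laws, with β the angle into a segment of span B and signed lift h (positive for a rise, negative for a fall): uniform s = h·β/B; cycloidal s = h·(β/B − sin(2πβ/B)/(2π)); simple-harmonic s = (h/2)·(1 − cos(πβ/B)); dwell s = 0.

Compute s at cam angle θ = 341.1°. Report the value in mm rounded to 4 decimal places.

seg 1 [0°–150.8°] uniform, h=5: full span → s += 5 → s = 5.0000
seg 2 [150.8°–302.1°] uniform, h=14: full span → s += 14 → s = 19.0000
seg 3 [302.1°–360°] simple-harmonic, h=-14: θ=341.1° here. β=39, B=57.9. -14/2·(1 − cos(π·0.6736)) = -10.6307 → s = 8.3693

8.3693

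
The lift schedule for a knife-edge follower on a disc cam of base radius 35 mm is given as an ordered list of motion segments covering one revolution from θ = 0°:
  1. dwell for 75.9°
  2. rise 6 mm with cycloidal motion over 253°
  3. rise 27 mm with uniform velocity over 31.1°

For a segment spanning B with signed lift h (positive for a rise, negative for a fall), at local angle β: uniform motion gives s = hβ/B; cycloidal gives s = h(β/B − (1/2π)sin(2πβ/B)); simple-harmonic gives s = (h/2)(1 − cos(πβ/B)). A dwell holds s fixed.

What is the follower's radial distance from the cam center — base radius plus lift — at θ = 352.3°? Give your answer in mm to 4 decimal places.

seg 1 [0°–75.9°] dwell: s stays 0.0000
seg 2 [75.9°–328.9°] cycloidal, h=6: full span → s += 6 → s = 6.0000
seg 3 [328.9°–360°] uniform, h=27: θ=352.3° here. β=23.4, B=31.1. 27·23.4/31.1 = 20.3151 → s = 26.3151
radial distance = base radius + s = 35 + 26.3151 = 61.3151

61.3151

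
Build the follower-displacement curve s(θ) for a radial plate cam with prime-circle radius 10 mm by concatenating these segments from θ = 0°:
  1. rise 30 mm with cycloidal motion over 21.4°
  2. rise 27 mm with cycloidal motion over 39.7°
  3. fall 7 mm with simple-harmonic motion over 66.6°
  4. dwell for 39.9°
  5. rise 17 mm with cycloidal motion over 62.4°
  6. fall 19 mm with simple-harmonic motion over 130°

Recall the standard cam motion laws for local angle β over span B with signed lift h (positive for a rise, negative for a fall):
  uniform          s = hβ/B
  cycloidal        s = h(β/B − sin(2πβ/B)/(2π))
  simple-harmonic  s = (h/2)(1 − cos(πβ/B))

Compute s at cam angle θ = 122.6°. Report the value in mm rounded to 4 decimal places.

seg 1 [0°–21.4°] cycloidal, h=30: full span → s += 30 → s = 30.0000
seg 2 [21.4°–61.1°] cycloidal, h=27: full span → s += 27 → s = 57.0000
seg 3 [61.1°–127.7°] simple-harmonic, h=-7: θ=122.6° here. β=61.5, B=66.6. -7/2·(1 − cos(π·0.9234)) = -6.8992 → s = 50.1008

50.1008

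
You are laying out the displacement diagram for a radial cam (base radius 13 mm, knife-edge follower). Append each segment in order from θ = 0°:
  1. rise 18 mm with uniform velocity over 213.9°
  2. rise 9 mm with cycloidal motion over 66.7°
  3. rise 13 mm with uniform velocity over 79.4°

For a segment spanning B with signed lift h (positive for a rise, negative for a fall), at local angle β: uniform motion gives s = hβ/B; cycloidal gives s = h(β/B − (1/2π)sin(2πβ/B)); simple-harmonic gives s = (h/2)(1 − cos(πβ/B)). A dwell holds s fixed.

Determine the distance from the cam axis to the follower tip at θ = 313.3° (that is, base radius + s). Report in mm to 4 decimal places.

seg 1 [0°–213.9°] uniform, h=18: full span → s += 18 → s = 18.0000
seg 2 [213.9°–280.6°] cycloidal, h=9: full span → s += 9 → s = 27.0000
seg 3 [280.6°–360°] uniform, h=13: θ=313.3° here. β=32.7, B=79.4. 13·32.7/79.4 = 5.3539 → s = 32.3539
radial distance = base radius + s = 13 + 32.3539 = 45.3539

45.3539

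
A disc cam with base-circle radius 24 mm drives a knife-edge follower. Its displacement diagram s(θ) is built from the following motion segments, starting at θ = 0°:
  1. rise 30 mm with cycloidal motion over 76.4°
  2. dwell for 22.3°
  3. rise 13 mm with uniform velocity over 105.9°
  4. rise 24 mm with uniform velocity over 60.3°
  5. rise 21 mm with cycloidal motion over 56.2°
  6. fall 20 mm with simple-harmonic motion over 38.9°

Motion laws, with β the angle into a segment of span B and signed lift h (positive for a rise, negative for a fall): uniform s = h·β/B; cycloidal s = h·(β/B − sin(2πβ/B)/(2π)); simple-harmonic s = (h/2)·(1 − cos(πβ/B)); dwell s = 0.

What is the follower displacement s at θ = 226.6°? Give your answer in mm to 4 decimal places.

seg 1 [0°–76.4°] cycloidal, h=30: full span → s += 30 → s = 30.0000
seg 2 [76.4°–98.7°] dwell: s stays 30.0000
seg 3 [98.7°–204.6°] uniform, h=13: full span → s += 13 → s = 43.0000
seg 4 [204.6°–264.9°] uniform, h=24: θ=226.6° here. β=22, B=60.3. 24·22/60.3 = 8.7562 → s = 51.7562

51.7562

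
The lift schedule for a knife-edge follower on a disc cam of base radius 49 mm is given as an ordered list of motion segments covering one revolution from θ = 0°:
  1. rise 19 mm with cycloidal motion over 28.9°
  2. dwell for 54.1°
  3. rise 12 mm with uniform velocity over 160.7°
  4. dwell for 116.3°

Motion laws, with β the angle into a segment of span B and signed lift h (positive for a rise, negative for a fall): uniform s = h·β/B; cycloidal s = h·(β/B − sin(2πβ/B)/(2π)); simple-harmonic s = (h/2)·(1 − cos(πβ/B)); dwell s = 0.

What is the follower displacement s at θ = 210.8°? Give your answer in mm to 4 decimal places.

seg 1 [0°–28.9°] cycloidal, h=19: full span → s += 19 → s = 19.0000
seg 2 [28.9°–83°] dwell: s stays 19.0000
seg 3 [83°–243.7°] uniform, h=12: θ=210.8° here. β=127.8, B=160.7. 12·127.8/160.7 = 9.5432 → s = 28.5432

28.5432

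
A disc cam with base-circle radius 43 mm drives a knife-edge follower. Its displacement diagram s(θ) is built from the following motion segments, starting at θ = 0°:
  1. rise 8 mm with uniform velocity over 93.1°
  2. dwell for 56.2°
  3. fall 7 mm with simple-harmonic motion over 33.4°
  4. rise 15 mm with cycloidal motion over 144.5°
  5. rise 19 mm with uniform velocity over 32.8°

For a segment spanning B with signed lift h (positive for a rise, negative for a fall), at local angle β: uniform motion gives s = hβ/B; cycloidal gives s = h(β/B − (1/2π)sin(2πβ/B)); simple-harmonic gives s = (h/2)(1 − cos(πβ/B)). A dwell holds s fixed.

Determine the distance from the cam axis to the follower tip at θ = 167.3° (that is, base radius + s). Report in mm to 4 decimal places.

seg 1 [0°–93.1°] uniform, h=8: full span → s += 8 → s = 8.0000
seg 2 [93.1°–149.3°] dwell: s stays 8.0000
seg 3 [149.3°–182.7°] simple-harmonic, h=-7: θ=167.3° here. β=18, B=33.4. -7/2·(1 − cos(π·0.5389)) = -3.9269 → s = 4.0731
radial distance = base radius + s = 43 + 4.0731 = 47.0731

47.0731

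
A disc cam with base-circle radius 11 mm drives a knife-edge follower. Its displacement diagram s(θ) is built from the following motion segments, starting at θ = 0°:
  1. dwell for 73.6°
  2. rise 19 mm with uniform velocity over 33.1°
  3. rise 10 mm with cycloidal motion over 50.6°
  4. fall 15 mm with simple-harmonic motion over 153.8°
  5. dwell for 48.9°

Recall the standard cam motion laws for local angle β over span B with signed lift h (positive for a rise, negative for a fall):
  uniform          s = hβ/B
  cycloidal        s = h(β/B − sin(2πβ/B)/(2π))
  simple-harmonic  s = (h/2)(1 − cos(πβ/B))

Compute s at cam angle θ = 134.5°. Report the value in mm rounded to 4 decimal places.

seg 1 [0°–73.6°] dwell: s stays 0.0000
seg 2 [73.6°–106.7°] uniform, h=19: full span → s += 19 → s = 19.0000
seg 3 [106.7°–157.3°] cycloidal, h=10: θ=134.5° here. β=27.8, B=50.6. 10·(0.5494 − sin(2π·0.5494)/(2π)) = 5.9802 → s = 24.9802

24.9802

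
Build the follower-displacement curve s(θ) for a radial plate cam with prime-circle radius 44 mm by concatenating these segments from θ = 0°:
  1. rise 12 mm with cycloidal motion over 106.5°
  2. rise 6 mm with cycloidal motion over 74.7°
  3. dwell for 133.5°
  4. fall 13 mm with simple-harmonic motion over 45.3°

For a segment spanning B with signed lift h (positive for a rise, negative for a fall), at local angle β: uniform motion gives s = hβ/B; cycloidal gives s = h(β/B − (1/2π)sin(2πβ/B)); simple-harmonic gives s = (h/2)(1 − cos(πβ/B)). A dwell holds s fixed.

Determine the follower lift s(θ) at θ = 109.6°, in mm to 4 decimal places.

seg 1 [0°–106.5°] cycloidal, h=12: full span → s += 12 → s = 12.0000
seg 2 [106.5°–181.2°] cycloidal, h=6: θ=109.6° here. β=3.1, B=74.7. 6·(0.0415 − sin(2π·0.0415)/(2π)) = 0.0028 → s = 12.0028

12.0028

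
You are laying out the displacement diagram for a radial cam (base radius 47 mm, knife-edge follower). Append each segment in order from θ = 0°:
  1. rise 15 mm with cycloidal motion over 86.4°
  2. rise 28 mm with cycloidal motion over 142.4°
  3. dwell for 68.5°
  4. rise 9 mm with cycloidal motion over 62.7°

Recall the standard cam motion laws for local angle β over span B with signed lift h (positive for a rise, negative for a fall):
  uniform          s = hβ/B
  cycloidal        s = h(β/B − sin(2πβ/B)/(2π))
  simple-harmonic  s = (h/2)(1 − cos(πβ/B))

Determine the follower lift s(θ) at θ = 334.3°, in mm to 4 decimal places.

seg 1 [0°–86.4°] cycloidal, h=15: full span → s += 15 → s = 15.0000
seg 2 [86.4°–228.8°] cycloidal, h=28: full span → s += 28 → s = 43.0000
seg 3 [228.8°–297.3°] dwell: s stays 43.0000
seg 4 [297.3°–360°] cycloidal, h=9: θ=334.3° here. β=37, B=62.7. 9·(0.5901 − sin(2π·0.5901)/(2π)) = 6.0794 → s = 49.0794

49.0794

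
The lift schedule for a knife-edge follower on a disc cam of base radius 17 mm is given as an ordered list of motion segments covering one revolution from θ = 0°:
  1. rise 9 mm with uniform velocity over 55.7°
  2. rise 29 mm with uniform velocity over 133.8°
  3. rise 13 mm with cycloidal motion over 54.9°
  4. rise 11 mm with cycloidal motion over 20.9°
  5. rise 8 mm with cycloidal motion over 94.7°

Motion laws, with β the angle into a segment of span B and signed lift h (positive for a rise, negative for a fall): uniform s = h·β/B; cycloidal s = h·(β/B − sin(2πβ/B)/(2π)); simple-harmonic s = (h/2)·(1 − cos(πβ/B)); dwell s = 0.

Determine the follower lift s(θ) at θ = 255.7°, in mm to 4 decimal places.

seg 1 [0°–55.7°] uniform, h=9: full span → s += 9 → s = 9.0000
seg 2 [55.7°–189.5°] uniform, h=29: full span → s += 29 → s = 38.0000
seg 3 [189.5°–244.4°] cycloidal, h=13: full span → s += 13 → s = 51.0000
seg 4 [244.4°–265.3°] cycloidal, h=11: θ=255.7° here. β=11.3, B=20.9. 11·(0.5407 − sin(2π·0.5407)/(2π)) = 6.3899 → s = 57.3899

57.3899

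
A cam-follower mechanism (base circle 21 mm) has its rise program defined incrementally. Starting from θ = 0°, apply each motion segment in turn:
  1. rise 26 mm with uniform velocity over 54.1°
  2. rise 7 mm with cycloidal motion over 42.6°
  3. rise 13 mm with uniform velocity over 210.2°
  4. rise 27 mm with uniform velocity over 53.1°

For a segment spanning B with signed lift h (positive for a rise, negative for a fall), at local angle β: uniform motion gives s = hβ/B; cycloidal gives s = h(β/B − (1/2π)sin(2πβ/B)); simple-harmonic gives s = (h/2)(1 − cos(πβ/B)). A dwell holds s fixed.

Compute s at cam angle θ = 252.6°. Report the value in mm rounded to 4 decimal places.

seg 1 [0°–54.1°] uniform, h=26: full span → s += 26 → s = 26.0000
seg 2 [54.1°–96.7°] cycloidal, h=7: full span → s += 7 → s = 33.0000
seg 3 [96.7°–306.9°] uniform, h=13: θ=252.6° here. β=155.9, B=210.2. 13·155.9/210.2 = 9.6418 → s = 42.6418

42.6418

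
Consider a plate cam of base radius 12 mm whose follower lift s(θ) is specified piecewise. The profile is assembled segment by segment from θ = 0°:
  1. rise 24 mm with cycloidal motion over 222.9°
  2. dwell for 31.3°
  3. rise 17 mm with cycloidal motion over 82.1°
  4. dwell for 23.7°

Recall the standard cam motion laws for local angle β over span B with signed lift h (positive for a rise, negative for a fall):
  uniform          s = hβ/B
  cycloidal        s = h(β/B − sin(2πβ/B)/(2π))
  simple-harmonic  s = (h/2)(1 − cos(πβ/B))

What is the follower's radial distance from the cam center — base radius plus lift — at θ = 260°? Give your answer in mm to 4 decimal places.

seg 1 [0°–222.9°] cycloidal, h=24: full span → s += 24 → s = 24.0000
seg 2 [222.9°–254.2°] dwell: s stays 24.0000
seg 3 [254.2°–336.3°] cycloidal, h=17: θ=260° here. β=5.8, B=82.1. 17·(0.0706 − sin(2π·0.0706)/(2π)) = 0.0391 → s = 24.0391
radial distance = base radius + s = 12 + 24.0391 = 36.0391

36.0391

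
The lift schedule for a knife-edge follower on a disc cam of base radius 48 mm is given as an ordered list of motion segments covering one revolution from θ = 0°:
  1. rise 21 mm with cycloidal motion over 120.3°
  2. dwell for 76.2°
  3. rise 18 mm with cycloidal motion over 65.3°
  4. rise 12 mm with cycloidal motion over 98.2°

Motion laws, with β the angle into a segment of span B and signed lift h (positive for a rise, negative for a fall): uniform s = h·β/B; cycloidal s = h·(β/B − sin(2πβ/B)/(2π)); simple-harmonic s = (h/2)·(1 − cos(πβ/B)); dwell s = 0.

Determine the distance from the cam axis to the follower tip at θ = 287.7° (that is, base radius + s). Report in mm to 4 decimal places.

seg 1 [0°–120.3°] cycloidal, h=21: full span → s += 21 → s = 21.0000
seg 2 [120.3°–196.5°] dwell: s stays 21.0000
seg 3 [196.5°–261.8°] cycloidal, h=18: full span → s += 18 → s = 39.0000
seg 4 [261.8°–360°] cycloidal, h=12: θ=287.7° here. β=25.9, B=98.2. 12·(0.2637 − sin(2π·0.2637)/(2π)) = 1.2622 → s = 40.2622
radial distance = base radius + s = 48 + 40.2622 = 88.2622

88.2622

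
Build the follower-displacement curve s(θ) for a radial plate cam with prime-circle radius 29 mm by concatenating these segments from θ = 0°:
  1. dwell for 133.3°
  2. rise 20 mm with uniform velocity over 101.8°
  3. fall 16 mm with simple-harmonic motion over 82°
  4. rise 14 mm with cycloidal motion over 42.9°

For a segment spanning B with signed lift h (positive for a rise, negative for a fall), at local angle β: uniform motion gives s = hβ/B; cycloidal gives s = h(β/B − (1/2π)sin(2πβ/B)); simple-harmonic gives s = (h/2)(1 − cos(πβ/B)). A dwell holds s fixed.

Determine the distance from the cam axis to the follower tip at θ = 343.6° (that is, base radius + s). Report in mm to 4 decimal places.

seg 1 [0°–133.3°] dwell: s stays 0.0000
seg 2 [133.3°–235.1°] uniform, h=20: full span → s += 20 → s = 20.0000
seg 3 [235.1°–317.1°] simple-harmonic, h=-16: full span → s += -16 → s = 4.0000
seg 4 [317.1°–360°] cycloidal, h=14: θ=343.6° here. β=26.5, B=42.9. 14·(0.6177 − sin(2π·0.6177)/(2π)) = 10.1498 → s = 14.1498
radial distance = base radius + s = 29 + 14.1498 = 43.1498

43.1498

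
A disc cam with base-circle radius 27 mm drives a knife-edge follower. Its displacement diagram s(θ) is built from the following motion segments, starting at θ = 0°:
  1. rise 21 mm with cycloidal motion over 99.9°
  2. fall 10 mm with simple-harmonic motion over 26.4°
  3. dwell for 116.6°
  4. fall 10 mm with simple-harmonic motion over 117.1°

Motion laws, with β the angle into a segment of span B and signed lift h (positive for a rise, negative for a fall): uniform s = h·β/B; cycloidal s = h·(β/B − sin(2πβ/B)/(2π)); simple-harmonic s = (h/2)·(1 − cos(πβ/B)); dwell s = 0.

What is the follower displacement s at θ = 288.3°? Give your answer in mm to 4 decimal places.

seg 1 [0°–99.9°] cycloidal, h=21: full span → s += 21 → s = 21.0000
seg 2 [99.9°–126.3°] simple-harmonic, h=-10: full span → s += -10 → s = 11.0000
seg 3 [126.3°–242.9°] dwell: s stays 11.0000
seg 4 [242.9°–360°] simple-harmonic, h=-10: θ=288.3° here. β=45.4, B=117.1. -10/2·(1 − cos(π·0.3877)) = -3.2724 → s = 7.7276

7.7276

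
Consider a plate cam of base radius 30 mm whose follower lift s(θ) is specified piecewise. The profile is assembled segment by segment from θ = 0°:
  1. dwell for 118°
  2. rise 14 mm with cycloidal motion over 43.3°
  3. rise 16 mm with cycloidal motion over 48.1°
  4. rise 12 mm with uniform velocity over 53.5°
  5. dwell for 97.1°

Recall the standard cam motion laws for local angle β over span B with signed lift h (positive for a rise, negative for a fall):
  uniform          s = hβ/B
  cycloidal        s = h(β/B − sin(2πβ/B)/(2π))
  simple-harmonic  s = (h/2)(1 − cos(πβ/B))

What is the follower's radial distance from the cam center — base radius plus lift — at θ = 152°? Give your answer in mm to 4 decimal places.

seg 1 [0°–118°] dwell: s stays 0.0000
seg 2 [118°–161.3°] cycloidal, h=14: θ=152° here. β=34, B=43.3. 14·(0.7852 − sin(2π·0.7852)/(2π)) = 13.1669 → s = 13.1669
radial distance = base radius + s = 30 + 13.1669 = 43.1669

43.1669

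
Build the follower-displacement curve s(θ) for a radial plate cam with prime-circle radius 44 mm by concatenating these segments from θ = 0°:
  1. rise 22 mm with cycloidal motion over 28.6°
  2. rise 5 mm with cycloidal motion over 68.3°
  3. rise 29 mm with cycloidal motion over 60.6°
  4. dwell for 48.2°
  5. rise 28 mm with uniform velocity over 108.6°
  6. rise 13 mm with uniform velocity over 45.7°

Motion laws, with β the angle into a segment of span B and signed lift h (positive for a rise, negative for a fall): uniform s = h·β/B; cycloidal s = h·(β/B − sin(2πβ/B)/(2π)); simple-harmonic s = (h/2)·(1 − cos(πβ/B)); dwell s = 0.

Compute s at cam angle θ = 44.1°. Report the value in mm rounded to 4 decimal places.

seg 1 [0°–28.6°] cycloidal, h=22: full span → s += 22 → s = 22.0000
seg 2 [28.6°–96.9°] cycloidal, h=5: θ=44.1° here. β=15.5, B=68.3. 5·(0.2269 − sin(2π·0.2269)/(2π)) = 0.3473 → s = 22.3473

22.3473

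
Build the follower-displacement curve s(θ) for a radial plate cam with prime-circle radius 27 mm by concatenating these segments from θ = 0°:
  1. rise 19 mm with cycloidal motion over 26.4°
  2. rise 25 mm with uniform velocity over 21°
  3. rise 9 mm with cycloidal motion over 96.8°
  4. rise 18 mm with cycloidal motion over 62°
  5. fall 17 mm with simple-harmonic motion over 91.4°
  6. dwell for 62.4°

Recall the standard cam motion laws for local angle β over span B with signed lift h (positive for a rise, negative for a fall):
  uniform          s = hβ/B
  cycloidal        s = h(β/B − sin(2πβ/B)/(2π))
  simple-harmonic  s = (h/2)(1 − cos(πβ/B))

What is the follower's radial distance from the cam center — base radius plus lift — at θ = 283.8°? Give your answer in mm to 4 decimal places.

seg 1 [0°–26.4°] cycloidal, h=19: full span → s += 19 → s = 19.0000
seg 2 [26.4°–47.4°] uniform, h=25: full span → s += 25 → s = 44.0000
seg 3 [47.4°–144.2°] cycloidal, h=9: full span → s += 9 → s = 53.0000
seg 4 [144.2°–206.2°] cycloidal, h=18: full span → s += 18 → s = 71.0000
seg 5 [206.2°–297.6°] simple-harmonic, h=-17: θ=283.8° here. β=77.6, B=91.4. -17/2·(1 − cos(π·0.8490)) = -16.0616 → s = 54.9384
radial distance = base radius + s = 27 + 54.9384 = 81.9384

81.9384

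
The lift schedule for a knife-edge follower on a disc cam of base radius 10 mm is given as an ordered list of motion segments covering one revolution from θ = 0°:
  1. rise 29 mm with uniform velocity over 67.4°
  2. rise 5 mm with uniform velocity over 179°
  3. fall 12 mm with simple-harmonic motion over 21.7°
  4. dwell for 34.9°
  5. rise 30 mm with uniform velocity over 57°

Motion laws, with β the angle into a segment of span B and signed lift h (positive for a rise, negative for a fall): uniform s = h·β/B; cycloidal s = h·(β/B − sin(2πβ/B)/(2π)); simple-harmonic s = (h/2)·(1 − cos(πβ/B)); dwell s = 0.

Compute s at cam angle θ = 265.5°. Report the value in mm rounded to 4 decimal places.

seg 1 [0°–67.4°] uniform, h=29: full span → s += 29 → s = 29.0000
seg 2 [67.4°–246.4°] uniform, h=5: full span → s += 5 → s = 34.0000
seg 3 [246.4°–268.1°] simple-harmonic, h=-12: θ=265.5° here. β=19.1, B=21.7. -12/2·(1 − cos(π·0.8802)) = -11.5799 → s = 22.4201

22.4201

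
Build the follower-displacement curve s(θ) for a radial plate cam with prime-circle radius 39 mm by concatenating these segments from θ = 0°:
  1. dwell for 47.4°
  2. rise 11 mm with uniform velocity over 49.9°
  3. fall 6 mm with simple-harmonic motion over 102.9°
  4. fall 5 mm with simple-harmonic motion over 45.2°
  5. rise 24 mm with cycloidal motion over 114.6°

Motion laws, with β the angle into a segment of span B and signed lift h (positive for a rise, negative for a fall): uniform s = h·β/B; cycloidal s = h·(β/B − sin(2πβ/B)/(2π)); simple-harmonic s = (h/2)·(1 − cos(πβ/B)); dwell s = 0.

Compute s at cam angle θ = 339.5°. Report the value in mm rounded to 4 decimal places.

seg 1 [0°–47.4°] dwell: s stays 0.0000
seg 2 [47.4°–97.3°] uniform, h=11: full span → s += 11 → s = 11.0000
seg 3 [97.3°–200.2°] simple-harmonic, h=-6: full span → s += -6 → s = 5.0000
seg 4 [200.2°–245.4°] simple-harmonic, h=-5: full span → s += -5 → s = 0.0000
seg 5 [245.4°–360°] cycloidal, h=24: θ=339.5° here. β=94.1, B=114.6. 24·(0.8211 − sin(2π·0.8211)/(2π)) = 23.1515 → s = 23.1515

23.1515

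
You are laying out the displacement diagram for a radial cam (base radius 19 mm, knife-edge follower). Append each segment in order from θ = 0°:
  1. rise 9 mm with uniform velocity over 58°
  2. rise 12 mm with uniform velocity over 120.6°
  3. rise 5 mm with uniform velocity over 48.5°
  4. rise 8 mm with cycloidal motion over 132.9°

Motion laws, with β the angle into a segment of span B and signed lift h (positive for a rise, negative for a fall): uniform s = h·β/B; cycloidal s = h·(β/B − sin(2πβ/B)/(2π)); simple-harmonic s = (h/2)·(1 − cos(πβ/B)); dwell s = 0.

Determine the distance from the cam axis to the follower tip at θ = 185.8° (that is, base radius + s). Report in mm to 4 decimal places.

seg 1 [0°–58°] uniform, h=9: full span → s += 9 → s = 9.0000
seg 2 [58°–178.6°] uniform, h=12: full span → s += 12 → s = 21.0000
seg 3 [178.6°–227.1°] uniform, h=5: θ=185.8° here. β=7.2, B=48.5. 5·7.2/48.5 = 0.7423 → s = 21.7423
radial distance = base radius + s = 19 + 21.7423 = 40.7423

40.7423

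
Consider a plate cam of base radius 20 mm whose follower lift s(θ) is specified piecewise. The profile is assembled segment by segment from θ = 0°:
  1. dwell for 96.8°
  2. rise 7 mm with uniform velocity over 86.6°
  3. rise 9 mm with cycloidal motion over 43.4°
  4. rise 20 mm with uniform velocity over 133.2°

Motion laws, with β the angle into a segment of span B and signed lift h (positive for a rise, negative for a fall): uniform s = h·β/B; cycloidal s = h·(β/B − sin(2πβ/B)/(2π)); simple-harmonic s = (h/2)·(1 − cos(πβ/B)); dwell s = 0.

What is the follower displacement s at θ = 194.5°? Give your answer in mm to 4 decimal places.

seg 1 [0°–96.8°] dwell: s stays 0.0000
seg 2 [96.8°–183.4°] uniform, h=7: full span → s += 7 → s = 7.0000
seg 3 [183.4°–226.8°] cycloidal, h=9: θ=194.5° here. β=11.1, B=43.4. 9·(0.2558 − sin(2π·0.2558)/(2π)) = 0.8704 → s = 7.8704

7.8704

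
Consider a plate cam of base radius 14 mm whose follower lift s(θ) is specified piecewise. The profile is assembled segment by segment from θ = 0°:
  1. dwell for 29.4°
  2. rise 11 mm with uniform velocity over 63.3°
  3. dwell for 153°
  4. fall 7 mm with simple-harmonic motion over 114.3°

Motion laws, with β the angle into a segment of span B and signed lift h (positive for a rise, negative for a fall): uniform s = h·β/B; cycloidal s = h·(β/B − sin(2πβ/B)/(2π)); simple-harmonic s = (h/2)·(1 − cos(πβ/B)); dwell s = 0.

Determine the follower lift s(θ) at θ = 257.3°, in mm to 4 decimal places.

seg 1 [0°–29.4°] dwell: s stays 0.0000
seg 2 [29.4°–92.7°] uniform, h=11: full span → s += 11 → s = 11.0000
seg 3 [92.7°–245.7°] dwell: s stays 11.0000
seg 4 [245.7°–360°] simple-harmonic, h=-7: θ=257.3° here. β=11.6, B=114.3. -7/2·(1 − cos(π·0.1015)) = -0.1764 → s = 10.8236

10.8236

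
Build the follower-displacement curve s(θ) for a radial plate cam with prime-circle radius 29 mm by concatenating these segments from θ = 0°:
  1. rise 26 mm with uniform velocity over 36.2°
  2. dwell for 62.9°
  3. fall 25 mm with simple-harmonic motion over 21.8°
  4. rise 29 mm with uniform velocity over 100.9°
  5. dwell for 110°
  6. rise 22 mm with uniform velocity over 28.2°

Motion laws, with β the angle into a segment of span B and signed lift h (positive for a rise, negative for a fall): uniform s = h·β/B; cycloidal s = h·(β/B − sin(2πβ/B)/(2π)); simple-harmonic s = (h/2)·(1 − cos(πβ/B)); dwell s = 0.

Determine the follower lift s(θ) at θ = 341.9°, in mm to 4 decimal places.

seg 1 [0°–36.2°] uniform, h=26: full span → s += 26 → s = 26.0000
seg 2 [36.2°–99.1°] dwell: s stays 26.0000
seg 3 [99.1°–120.9°] simple-harmonic, h=-25: full span → s += -25 → s = 1.0000
seg 4 [120.9°–221.8°] uniform, h=29: full span → s += 29 → s = 30.0000
seg 5 [221.8°–331.8°] dwell: s stays 30.0000
seg 6 [331.8°–360°] uniform, h=22: θ=341.9° here. β=10.1, B=28.2. 22·10.1/28.2 = 7.8794 → s = 37.8794

37.8794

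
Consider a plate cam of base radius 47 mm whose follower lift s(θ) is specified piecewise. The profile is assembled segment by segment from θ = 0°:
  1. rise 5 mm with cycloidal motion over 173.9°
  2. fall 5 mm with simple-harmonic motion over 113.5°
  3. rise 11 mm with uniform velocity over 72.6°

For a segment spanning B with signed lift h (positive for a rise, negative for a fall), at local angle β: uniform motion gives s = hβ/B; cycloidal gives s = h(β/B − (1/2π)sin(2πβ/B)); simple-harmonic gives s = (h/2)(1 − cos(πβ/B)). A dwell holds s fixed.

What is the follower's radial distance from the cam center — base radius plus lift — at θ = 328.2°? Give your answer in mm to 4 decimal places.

seg 1 [0°–173.9°] cycloidal, h=5: full span → s += 5 → s = 5.0000
seg 2 [173.9°–287.4°] simple-harmonic, h=-5: full span → s += -5 → s = 0.0000
seg 3 [287.4°–360°] uniform, h=11: θ=328.2° here. β=40.8, B=72.6. 11·40.8/72.6 = 6.1818 → s = 6.1818
radial distance = base radius + s = 47 + 6.1818 = 53.1818

53.1818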